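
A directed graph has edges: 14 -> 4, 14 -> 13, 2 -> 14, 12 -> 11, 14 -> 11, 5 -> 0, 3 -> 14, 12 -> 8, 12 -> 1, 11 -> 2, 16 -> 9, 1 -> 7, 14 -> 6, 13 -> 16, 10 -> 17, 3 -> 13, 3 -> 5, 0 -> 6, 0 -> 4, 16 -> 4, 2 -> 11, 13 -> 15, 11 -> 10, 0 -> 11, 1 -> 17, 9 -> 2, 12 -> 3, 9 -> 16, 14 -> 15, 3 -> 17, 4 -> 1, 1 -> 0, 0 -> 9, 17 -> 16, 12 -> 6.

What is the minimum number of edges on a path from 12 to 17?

Level 0: 12
Level 1: 1, 3, 6, 8, 11
Level 2: 0, 2, 5, 7, 10, 13, 14, 17
Level 3: 4, 9, 15, 16
17 first appears at level 2.

2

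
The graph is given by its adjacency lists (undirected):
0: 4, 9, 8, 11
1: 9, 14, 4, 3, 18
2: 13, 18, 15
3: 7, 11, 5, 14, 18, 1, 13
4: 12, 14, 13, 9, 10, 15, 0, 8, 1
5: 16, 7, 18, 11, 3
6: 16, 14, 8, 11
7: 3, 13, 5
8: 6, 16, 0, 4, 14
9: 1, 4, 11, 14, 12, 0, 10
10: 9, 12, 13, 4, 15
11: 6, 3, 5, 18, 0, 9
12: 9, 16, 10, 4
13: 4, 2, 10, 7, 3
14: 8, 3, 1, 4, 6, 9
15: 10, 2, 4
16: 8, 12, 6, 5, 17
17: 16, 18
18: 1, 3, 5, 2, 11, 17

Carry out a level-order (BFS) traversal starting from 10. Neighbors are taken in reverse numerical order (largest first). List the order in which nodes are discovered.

10 -> 15 -> 13 -> 12 -> 9 -> 4 -> 2 -> 7 -> 3 -> 16 -> 14 -> 11 -> 1 -> 0 -> 8 -> 18 -> 5 -> 17 -> 6

Visit 10; enqueue 15, 13, 12, 9, 4 → queue [15, 13, 12, 9, 4]
Visit 15; enqueue 2 → queue [13, 12, 9, 4, 2]
Visit 13; enqueue 7, 3 → queue [12, 9, 4, 2, 7, 3]
Visit 12; enqueue 16 → queue [9, 4, 2, 7, 3, 16]
Visit 9; enqueue 14, 11, 1, 0 → queue [4, 2, 7, 3, 16, 14, 11, 1, 0]
Visit 4; enqueue 8 → queue [2, 7, 3, 16, 14, 11, 1, 0, 8]
Visit 2; enqueue 18 → queue [7, 3, 16, 14, 11, 1, 0, 8, 18]
Visit 7; enqueue 5 → queue [3, 16, 14, 11, 1, 0, 8, 18, 5]
Visit 3 → queue [16, 14, 11, 1, 0, 8, 18, 5]
Visit 16; enqueue 17, 6 → queue [14, 11, 1, 0, 8, 18, 5, 17, 6]
Visit 14 → queue [11, 1, 0, 8, 18, 5, 17, 6]
Visit 11 → queue [1, 0, 8, 18, 5, 17, 6]
Visit 1 → queue [0, 8, 18, 5, 17, 6]
Visit 0 → queue [8, 18, 5, 17, 6]
Visit 8 → queue [18, 5, 17, 6]
Visit 18 → queue [5, 17, 6]
Visit 5 → queue [17, 6]
Visit 17 → queue [6]
Visit 6 → queue []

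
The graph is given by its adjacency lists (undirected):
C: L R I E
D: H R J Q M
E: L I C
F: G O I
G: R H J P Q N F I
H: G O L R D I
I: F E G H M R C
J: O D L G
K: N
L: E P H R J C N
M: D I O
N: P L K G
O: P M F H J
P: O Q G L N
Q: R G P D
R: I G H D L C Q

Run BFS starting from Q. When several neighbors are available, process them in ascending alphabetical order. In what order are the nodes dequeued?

Visit Q; enqueue D, G, P, R → queue [D, G, P, R]
Visit D; enqueue H, J, M → queue [G, P, R, H, J, M]
Visit G; enqueue F, I, N → queue [P, R, H, J, M, F, I, N]
Visit P; enqueue L, O → queue [R, H, J, M, F, I, N, L, O]
Visit R; enqueue C → queue [H, J, M, F, I, N, L, O, C]
Visit H → queue [J, M, F, I, N, L, O, C]
Visit J → queue [M, F, I, N, L, O, C]
Visit M → queue [F, I, N, L, O, C]
Visit F → queue [I, N, L, O, C]
Visit I; enqueue E → queue [N, L, O, C, E]
Visit N; enqueue K → queue [L, O, C, E, K]
Visit L → queue [O, C, E, K]
Visit O → queue [C, E, K]
Visit C → queue [E, K]
Visit E → queue [K]
Visit K → queue []

Q, D, G, P, R, H, J, M, F, I, N, L, O, C, E, K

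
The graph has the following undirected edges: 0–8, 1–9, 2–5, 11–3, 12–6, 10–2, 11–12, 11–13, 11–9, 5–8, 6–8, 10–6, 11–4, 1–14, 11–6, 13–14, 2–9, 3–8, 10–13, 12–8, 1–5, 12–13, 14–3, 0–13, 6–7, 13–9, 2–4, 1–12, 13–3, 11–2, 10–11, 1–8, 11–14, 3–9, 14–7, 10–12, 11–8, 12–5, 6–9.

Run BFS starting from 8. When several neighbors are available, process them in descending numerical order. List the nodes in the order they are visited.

Visit 8; enqueue 12, 11, 6, 5, 3, 1, 0 → queue [12, 11, 6, 5, 3, 1, 0]
Visit 12; enqueue 13, 10 → queue [11, 6, 5, 3, 1, 0, 13, 10]
Visit 11; enqueue 14, 9, 4, 2 → queue [6, 5, 3, 1, 0, 13, 10, 14, 9, 4, 2]
Visit 6; enqueue 7 → queue [5, 3, 1, 0, 13, 10, 14, 9, 4, 2, 7]
Visit 5 → queue [3, 1, 0, 13, 10, 14, 9, 4, 2, 7]
Visit 3 → queue [1, 0, 13, 10, 14, 9, 4, 2, 7]
Visit 1 → queue [0, 13, 10, 14, 9, 4, 2, 7]
Visit 0 → queue [13, 10, 14, 9, 4, 2, 7]
Visit 13 → queue [10, 14, 9, 4, 2, 7]
Visit 10 → queue [14, 9, 4, 2, 7]
Visit 14 → queue [9, 4, 2, 7]
Visit 9 → queue [4, 2, 7]
Visit 4 → queue [2, 7]
Visit 2 → queue [7]
Visit 7 → queue []

8, 12, 11, 6, 5, 3, 1, 0, 13, 10, 14, 9, 4, 2, 7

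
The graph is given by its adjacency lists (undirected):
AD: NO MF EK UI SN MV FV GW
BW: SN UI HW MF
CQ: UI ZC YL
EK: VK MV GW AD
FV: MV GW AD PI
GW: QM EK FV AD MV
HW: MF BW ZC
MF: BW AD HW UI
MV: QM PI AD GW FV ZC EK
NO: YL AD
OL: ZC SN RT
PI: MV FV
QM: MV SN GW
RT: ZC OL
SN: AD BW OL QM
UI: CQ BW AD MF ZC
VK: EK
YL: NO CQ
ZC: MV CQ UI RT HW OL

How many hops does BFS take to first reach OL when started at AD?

Level 0: AD
Level 1: EK, FV, GW, MF, MV, NO, SN, UI
Level 2: BW, CQ, HW, OL, PI, QM, VK, YL, ZC
Level 3: RT
OL first appears at level 2.

2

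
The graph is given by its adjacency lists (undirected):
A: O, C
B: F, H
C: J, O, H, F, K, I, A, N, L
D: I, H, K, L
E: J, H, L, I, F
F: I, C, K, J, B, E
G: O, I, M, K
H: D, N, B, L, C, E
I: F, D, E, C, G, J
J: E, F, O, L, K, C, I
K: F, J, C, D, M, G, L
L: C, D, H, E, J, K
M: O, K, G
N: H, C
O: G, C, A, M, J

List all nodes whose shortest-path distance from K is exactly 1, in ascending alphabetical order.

C, D, F, G, J, L, M

Level 0: K
Level 1: C, D, F, G, J, L, M
Level 2: A, B, E, H, I, N, O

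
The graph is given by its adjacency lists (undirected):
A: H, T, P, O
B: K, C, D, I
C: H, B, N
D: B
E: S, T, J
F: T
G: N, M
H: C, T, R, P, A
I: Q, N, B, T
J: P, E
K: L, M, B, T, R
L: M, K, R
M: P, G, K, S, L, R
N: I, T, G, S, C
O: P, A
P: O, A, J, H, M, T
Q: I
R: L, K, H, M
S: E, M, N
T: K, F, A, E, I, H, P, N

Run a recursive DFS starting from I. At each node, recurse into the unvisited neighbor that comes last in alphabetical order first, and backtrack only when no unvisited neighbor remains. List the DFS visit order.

I, T, P, O, A, H, R, M, S, N, G, C, B, K, L, D, E, J, F, Q

Visit I
I → T
T → P
P → O
O → A
A → H
H → R
R → M
M → S
S → N
N → G
N → C
C → B
B → K
K → L
B → D
S → E
E → J
T → F
I → Q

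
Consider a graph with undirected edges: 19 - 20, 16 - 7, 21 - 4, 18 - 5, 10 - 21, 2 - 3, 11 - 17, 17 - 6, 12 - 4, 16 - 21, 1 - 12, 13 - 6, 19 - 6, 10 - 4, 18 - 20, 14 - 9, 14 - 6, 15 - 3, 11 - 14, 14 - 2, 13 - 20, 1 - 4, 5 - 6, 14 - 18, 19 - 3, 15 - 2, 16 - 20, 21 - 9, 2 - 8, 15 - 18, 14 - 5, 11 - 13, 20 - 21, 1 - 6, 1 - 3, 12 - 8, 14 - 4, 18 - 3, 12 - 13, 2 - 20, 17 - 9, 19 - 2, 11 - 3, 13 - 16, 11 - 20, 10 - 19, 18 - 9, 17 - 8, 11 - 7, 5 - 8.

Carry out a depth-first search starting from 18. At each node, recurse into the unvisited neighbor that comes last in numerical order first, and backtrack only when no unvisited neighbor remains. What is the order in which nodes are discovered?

18, 20, 21, 16, 13, 12, 8, 17, 11, 14, 9, 6, 19, 10, 4, 1, 3, 15, 2, 5, 7

Visit 18
18 → 20
20 → 21
21 → 16
16 → 13
13 → 12
12 → 8
8 → 17
17 → 11
11 → 14
14 → 9
14 → 6
6 → 19
19 → 10
10 → 4
4 → 1
1 → 3
3 → 15
15 → 2
6 → 5
11 → 7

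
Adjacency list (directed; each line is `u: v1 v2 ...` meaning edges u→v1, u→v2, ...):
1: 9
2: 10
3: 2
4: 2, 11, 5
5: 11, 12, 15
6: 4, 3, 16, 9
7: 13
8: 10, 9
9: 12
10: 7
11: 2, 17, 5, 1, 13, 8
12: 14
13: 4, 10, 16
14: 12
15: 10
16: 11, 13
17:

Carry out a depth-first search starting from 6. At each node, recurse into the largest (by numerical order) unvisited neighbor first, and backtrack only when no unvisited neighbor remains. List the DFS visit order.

6 → 16 → 13 → 10 → 7 → 4 → 11 → 17 → 8 → 9 → 12 → 14 → 5 → 15 → 2 → 1 → 3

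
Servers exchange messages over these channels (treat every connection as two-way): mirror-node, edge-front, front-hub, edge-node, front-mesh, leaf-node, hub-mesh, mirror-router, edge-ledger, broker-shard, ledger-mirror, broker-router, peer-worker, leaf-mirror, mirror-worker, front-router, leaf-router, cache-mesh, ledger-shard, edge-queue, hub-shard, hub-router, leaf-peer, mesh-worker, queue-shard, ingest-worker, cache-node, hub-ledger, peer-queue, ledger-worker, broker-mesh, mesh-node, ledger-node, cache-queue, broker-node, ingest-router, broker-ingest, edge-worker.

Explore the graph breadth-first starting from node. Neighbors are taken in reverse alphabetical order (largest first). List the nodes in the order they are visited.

node -> mirror -> mesh -> ledger -> leaf -> edge -> cache -> broker -> worker -> router -> hub -> front -> shard -> peer -> queue -> ingest

Visit node; enqueue mirror, mesh, ledger, leaf, edge, cache, broker → queue [mirror, mesh, ledger, leaf, edge, cache, broker]
Visit mirror; enqueue worker, router → queue [mesh, ledger, leaf, edge, cache, broker, worker, router]
Visit mesh; enqueue hub, front → queue [ledger, leaf, edge, cache, broker, worker, router, hub, front]
Visit ledger; enqueue shard → queue [leaf, edge, cache, broker, worker, router, hub, front, shard]
Visit leaf; enqueue peer → queue [edge, cache, broker, worker, router, hub, front, shard, peer]
Visit edge; enqueue queue → queue [cache, broker, worker, router, hub, front, shard, peer, queue]
Visit cache → queue [broker, worker, router, hub, front, shard, peer, queue]
Visit broker; enqueue ingest → queue [worker, router, hub, front, shard, peer, queue, ingest]
Visit worker → queue [router, hub, front, shard, peer, queue, ingest]
Visit router → queue [hub, front, shard, peer, queue, ingest]
Visit hub → queue [front, shard, peer, queue, ingest]
Visit front → queue [shard, peer, queue, ingest]
Visit shard → queue [peer, queue, ingest]
Visit peer → queue [queue, ingest]
Visit queue → queue [ingest]
Visit ingest → queue []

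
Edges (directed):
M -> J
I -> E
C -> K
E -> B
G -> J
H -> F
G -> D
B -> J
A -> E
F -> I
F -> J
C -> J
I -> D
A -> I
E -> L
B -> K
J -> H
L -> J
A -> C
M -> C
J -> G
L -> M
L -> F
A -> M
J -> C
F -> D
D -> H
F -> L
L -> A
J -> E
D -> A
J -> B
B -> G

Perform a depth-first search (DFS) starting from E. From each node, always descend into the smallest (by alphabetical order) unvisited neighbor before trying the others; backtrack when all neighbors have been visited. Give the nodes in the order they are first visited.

Visit E
E → B
B → G
G → D
D → A
A → C
C → J
J → H
H → F
F → I
F → L
L → M
C → K

E → B → G → D → A → C → J → H → F → I → L → M → K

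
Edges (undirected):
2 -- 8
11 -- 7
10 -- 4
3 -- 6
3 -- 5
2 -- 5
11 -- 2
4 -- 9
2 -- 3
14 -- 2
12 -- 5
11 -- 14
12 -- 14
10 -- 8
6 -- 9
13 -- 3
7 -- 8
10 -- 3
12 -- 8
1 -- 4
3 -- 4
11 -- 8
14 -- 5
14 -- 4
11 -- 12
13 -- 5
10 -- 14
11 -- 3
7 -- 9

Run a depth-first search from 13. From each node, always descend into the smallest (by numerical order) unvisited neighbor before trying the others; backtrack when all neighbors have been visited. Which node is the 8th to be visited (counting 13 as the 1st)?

9

Visit 13
13 → 3
3 → 2
2 → 5
5 → 12
12 → 8
8 → 7
7 → 9
9 → 4
4 → 1
4 → 10
10 → 14
14 → 11
9 → 6

Visit order: 13, 3, 2, 5, 12, 8, 7, 9, 4, 1, 10, 14, 11, 6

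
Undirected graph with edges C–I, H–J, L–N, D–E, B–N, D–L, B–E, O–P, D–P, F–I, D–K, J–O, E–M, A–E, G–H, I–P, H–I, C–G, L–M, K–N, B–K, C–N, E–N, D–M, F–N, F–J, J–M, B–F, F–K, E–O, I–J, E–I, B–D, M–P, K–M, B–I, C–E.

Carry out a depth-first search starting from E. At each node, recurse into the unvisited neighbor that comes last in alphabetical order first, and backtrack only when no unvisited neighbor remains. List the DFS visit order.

Visit E
E → O
O → P
P → M
M → L
L → N
N → K
K → F
F → J
J → I
I → H
H → G
G → C
I → B
B → D
E → A

E, O, P, M, L, N, K, F, J, I, H, G, C, B, D, A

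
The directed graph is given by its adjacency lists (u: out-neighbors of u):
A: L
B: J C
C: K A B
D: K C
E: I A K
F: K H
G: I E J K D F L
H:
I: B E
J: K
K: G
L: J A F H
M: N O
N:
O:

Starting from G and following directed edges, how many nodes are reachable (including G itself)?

12

BFS from G visits: G, D, E, F, I, J, K, L, C, A, H, B
Reachable nodes: 12 of 15 total.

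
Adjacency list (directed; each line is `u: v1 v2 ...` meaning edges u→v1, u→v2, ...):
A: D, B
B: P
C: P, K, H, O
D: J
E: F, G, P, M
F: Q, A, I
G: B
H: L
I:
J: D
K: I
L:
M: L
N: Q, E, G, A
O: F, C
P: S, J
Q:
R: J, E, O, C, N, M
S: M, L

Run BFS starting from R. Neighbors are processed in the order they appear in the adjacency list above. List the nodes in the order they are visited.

Visit R; enqueue J, E, O, C, N, M → queue [J, E, O, C, N, M]
Visit J; enqueue D → queue [E, O, C, N, M, D]
Visit E; enqueue F, G, P → queue [O, C, N, M, D, F, G, P]
Visit O → queue [C, N, M, D, F, G, P]
Visit C; enqueue K, H → queue [N, M, D, F, G, P, K, H]
Visit N; enqueue Q, A → queue [M, D, F, G, P, K, H, Q, A]
Visit M; enqueue L → queue [D, F, G, P, K, H, Q, A, L]
Visit D → queue [F, G, P, K, H, Q, A, L]
Visit F; enqueue I → queue [G, P, K, H, Q, A, L, I]
Visit G; enqueue B → queue [P, K, H, Q, A, L, I, B]
Visit P; enqueue S → queue [K, H, Q, A, L, I, B, S]
Visit K → queue [H, Q, A, L, I, B, S]
Visit H → queue [Q, A, L, I, B, S]
Visit Q → queue [A, L, I, B, S]
Visit A → queue [L, I, B, S]
Visit L → queue [I, B, S]
Visit I → queue [B, S]
Visit B → queue [S]
Visit S → queue []

R, J, E, O, C, N, M, D, F, G, P, K, H, Q, A, L, I, B, S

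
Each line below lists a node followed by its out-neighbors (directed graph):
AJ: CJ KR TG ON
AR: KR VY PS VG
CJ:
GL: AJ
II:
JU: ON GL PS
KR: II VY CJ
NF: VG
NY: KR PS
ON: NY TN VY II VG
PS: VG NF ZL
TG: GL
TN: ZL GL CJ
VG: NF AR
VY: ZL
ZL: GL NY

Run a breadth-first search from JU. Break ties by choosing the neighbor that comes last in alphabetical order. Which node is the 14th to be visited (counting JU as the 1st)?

CJ

Visit JU; enqueue PS, ON, GL → queue [PS, ON, GL]
Visit PS; enqueue ZL, VG, NF → queue [ON, GL, ZL, VG, NF]
Visit ON; enqueue VY, TN, NY, II → queue [GL, ZL, VG, NF, VY, TN, NY, II]
Visit GL; enqueue AJ → queue [ZL, VG, NF, VY, TN, NY, II, AJ]
Visit ZL → queue [VG, NF, VY, TN, NY, II, AJ]
Visit VG; enqueue AR → queue [NF, VY, TN, NY, II, AJ, AR]
Visit NF → queue [VY, TN, NY, II, AJ, AR]
Visit VY → queue [TN, NY, II, AJ, AR]
Visit TN; enqueue CJ → queue [NY, II, AJ, AR, CJ]
Visit NY; enqueue KR → queue [II, AJ, AR, CJ, KR]
Visit II → queue [AJ, AR, CJ, KR]
Visit AJ; enqueue TG → queue [AR, CJ, KR, TG]
Visit AR → queue [CJ, KR, TG]
Visit CJ → queue [KR, TG]
Visit KR → queue [TG]
Visit TG → queue []

Visit order: JU, PS, ON, GL, ZL, VG, NF, VY, TN, NY, II, AJ, AR, CJ, KR, TG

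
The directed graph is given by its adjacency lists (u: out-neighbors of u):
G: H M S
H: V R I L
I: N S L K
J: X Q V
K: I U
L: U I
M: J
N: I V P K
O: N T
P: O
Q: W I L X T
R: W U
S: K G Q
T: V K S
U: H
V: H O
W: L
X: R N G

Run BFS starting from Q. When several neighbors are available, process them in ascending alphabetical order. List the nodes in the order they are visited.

Visit Q; enqueue I, L, T, W, X → queue [I, L, T, W, X]
Visit I; enqueue K, N, S → queue [L, T, W, X, K, N, S]
Visit L; enqueue U → queue [T, W, X, K, N, S, U]
Visit T; enqueue V → queue [W, X, K, N, S, U, V]
Visit W → queue [X, K, N, S, U, V]
Visit X; enqueue G, R → queue [K, N, S, U, V, G, R]
Visit K → queue [N, S, U, V, G, R]
Visit N; enqueue P → queue [S, U, V, G, R, P]
Visit S → queue [U, V, G, R, P]
Visit U; enqueue H → queue [V, G, R, P, H]
Visit V; enqueue O → queue [G, R, P, H, O]
Visit G; enqueue M → queue [R, P, H, O, M]
Visit R → queue [P, H, O, M]
Visit P → queue [H, O, M]
Visit H → queue [O, M]
Visit O → queue [M]
Visit M; enqueue J → queue [J]
Visit J → queue []

Q -> I -> L -> T -> W -> X -> K -> N -> S -> U -> V -> G -> R -> P -> H -> O -> M -> J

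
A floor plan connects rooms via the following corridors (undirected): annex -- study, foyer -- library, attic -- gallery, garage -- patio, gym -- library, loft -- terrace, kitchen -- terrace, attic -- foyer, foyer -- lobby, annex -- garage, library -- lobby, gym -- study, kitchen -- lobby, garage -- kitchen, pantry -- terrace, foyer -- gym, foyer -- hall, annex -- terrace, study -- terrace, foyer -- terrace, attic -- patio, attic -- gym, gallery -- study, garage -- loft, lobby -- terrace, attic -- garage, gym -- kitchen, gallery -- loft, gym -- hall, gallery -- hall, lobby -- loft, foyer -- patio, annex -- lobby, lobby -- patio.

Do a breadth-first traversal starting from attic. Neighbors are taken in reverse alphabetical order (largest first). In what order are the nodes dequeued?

attic, patio, gym, garage, gallery, foyer, lobby, study, library, kitchen, hall, loft, annex, terrace, pantry

Visit attic; enqueue patio, gym, garage, gallery, foyer → queue [patio, gym, garage, gallery, foyer]
Visit patio; enqueue lobby → queue [gym, garage, gallery, foyer, lobby]
Visit gym; enqueue study, library, kitchen, hall → queue [garage, gallery, foyer, lobby, study, library, kitchen, hall]
Visit garage; enqueue loft, annex → queue [gallery, foyer, lobby, study, library, kitchen, hall, loft, annex]
Visit gallery → queue [foyer, lobby, study, library, kitchen, hall, loft, annex]
Visit foyer; enqueue terrace → queue [lobby, study, library, kitchen, hall, loft, annex, terrace]
Visit lobby → queue [study, library, kitchen, hall, loft, annex, terrace]
Visit study → queue [library, kitchen, hall, loft, annex, terrace]
Visit library → queue [kitchen, hall, loft, annex, terrace]
Visit kitchen → queue [hall, loft, annex, terrace]
Visit hall → queue [loft, annex, terrace]
Visit loft → queue [annex, terrace]
Visit annex → queue [terrace]
Visit terrace; enqueue pantry → queue [pantry]
Visit pantry → queue []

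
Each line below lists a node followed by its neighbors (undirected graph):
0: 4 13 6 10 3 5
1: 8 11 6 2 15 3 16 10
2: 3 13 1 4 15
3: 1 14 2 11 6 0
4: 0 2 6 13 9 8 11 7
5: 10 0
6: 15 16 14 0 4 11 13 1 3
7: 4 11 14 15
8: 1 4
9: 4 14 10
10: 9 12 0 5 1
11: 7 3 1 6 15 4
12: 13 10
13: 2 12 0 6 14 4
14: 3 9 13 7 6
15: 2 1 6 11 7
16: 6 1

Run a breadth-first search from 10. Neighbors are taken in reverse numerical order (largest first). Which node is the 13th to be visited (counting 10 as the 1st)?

8

Visit 10; enqueue 12, 9, 5, 1, 0 → queue [12, 9, 5, 1, 0]
Visit 12; enqueue 13 → queue [9, 5, 1, 0, 13]
Visit 9; enqueue 14, 4 → queue [5, 1, 0, 13, 14, 4]
Visit 5 → queue [1, 0, 13, 14, 4]
Visit 1; enqueue 16, 15, 11, 8, 6, 3, 2 → queue [0, 13, 14, 4, 16, 15, 11, 8, 6, 3, 2]
Visit 0 → queue [13, 14, 4, 16, 15, 11, 8, 6, 3, 2]
Visit 13 → queue [14, 4, 16, 15, 11, 8, 6, 3, 2]
Visit 14; enqueue 7 → queue [4, 16, 15, 11, 8, 6, 3, 2, 7]
Visit 4 → queue [16, 15, 11, 8, 6, 3, 2, 7]
Visit 16 → queue [15, 11, 8, 6, 3, 2, 7]
Visit 15 → queue [11, 8, 6, 3, 2, 7]
Visit 11 → queue [8, 6, 3, 2, 7]
Visit 8 → queue [6, 3, 2, 7]
Visit 6 → queue [3, 2, 7]
Visit 3 → queue [2, 7]
Visit 2 → queue [7]
Visit 7 → queue []

Visit order: 10, 12, 9, 5, 1, 0, 13, 14, 4, 16, 15, 11, 8, 6, 3, 2, 7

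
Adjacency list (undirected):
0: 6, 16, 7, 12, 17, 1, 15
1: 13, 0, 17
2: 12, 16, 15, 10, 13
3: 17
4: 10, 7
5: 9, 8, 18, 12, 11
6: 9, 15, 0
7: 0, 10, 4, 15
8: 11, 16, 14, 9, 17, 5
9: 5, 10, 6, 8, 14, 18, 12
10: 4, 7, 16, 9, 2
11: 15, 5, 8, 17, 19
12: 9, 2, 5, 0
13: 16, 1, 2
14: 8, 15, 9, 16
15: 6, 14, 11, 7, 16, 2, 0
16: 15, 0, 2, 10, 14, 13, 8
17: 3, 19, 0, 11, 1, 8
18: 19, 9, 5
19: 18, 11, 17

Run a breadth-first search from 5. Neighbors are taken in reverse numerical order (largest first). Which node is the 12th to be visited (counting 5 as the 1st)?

14

Visit 5; enqueue 18, 12, 11, 9, 8 → queue [18, 12, 11, 9, 8]
Visit 18; enqueue 19 → queue [12, 11, 9, 8, 19]
Visit 12; enqueue 2, 0 → queue [11, 9, 8, 19, 2, 0]
Visit 11; enqueue 17, 15 → queue [9, 8, 19, 2, 0, 17, 15]
Visit 9; enqueue 14, 10, 6 → queue [8, 19, 2, 0, 17, 15, 14, 10, 6]
Visit 8; enqueue 16 → queue [19, 2, 0, 17, 15, 14, 10, 6, 16]
Visit 19 → queue [2, 0, 17, 15, 14, 10, 6, 16]
Visit 2; enqueue 13 → queue [0, 17, 15, 14, 10, 6, 16, 13]
Visit 0; enqueue 7, 1 → queue [17, 15, 14, 10, 6, 16, 13, 7, 1]
Visit 17; enqueue 3 → queue [15, 14, 10, 6, 16, 13, 7, 1, 3]
Visit 15 → queue [14, 10, 6, 16, 13, 7, 1, 3]
Visit 14 → queue [10, 6, 16, 13, 7, 1, 3]
Visit 10; enqueue 4 → queue [6, 16, 13, 7, 1, 3, 4]
Visit 6 → queue [16, 13, 7, 1, 3, 4]
Visit 16 → queue [13, 7, 1, 3, 4]
Visit 13 → queue [7, 1, 3, 4]
Visit 7 → queue [1, 3, 4]
Visit 1 → queue [3, 4]
Visit 3 → queue [4]
Visit 4 → queue []

Visit order: 5, 18, 12, 11, 9, 8, 19, 2, 0, 17, 15, 14, 10, 6, 16, 13, 7, 1, 3, 4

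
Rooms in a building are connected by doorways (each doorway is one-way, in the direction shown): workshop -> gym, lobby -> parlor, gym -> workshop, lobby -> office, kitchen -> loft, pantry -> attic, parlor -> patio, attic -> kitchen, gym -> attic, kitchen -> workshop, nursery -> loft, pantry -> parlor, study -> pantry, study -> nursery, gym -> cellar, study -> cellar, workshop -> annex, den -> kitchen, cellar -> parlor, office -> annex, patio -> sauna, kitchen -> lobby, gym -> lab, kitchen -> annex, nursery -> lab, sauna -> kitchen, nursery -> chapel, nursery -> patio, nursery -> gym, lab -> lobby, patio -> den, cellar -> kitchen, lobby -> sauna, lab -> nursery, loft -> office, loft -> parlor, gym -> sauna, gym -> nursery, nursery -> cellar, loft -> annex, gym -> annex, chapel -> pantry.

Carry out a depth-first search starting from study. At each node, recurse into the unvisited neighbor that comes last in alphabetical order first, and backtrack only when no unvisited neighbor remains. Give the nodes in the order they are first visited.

Visit study
study → pantry
pantry → parlor
parlor → patio
patio → sauna
sauna → kitchen
kitchen → workshop
workshop → gym
gym → nursery
nursery → loft
loft → office
office → annex
nursery → lab
lab → lobby
nursery → chapel
nursery → cellar
gym → attic
patio → den

study, pantry, parlor, patio, sauna, kitchen, workshop, gym, nursery, loft, office, annex, lab, lobby, chapel, cellar, attic, den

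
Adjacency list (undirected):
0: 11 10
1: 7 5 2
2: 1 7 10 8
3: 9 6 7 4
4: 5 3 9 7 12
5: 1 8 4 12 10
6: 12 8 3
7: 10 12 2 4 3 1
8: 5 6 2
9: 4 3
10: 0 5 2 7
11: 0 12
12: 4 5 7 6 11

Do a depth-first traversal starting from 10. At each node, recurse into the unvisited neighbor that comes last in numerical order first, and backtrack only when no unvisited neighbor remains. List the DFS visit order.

10, 7, 12, 11, 0, 6, 8, 5, 4, 9, 3, 1, 2

Visit 10
10 → 7
7 → 12
12 → 11
11 → 0
12 → 6
6 → 8
8 → 5
5 → 4
4 → 9
9 → 3
5 → 1
1 → 2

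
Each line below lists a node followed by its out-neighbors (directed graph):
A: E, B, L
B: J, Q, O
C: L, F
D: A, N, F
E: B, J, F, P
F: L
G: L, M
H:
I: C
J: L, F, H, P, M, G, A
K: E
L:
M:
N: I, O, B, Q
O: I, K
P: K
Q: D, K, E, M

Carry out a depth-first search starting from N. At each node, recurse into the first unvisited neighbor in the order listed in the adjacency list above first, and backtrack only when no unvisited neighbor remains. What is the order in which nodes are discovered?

N I C L F O K E B J H P M G A Q D

Visit N
N → I
I → C
C → L
C → F
N → O
O → K
K → E
E → B
B → J
J → H
J → P
J → M
J → G
J → A
B → Q
Q → D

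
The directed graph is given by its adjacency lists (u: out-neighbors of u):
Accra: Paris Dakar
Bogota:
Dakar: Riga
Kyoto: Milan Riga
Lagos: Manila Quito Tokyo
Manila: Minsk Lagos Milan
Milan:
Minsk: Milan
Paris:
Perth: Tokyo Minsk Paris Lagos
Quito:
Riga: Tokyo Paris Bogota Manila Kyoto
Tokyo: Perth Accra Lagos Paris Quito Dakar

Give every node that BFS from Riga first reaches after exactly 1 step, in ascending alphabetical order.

Level 0: Riga
Level 1: Bogota, Kyoto, Manila, Paris, Tokyo
Level 2: Accra, Dakar, Lagos, Milan, Minsk, Perth, Quito

Bogota, Kyoto, Manila, Paris, Tokyo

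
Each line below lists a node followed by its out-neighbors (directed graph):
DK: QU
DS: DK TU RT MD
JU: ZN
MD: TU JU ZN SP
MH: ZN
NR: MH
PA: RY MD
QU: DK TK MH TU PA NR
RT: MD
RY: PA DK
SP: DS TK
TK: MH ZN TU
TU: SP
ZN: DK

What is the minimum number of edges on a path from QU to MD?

2

Level 0: QU
Level 1: DK, MH, NR, PA, TK, TU
Level 2: MD, RY, SP, ZN
Level 3: DS, JU
Level 4: RT
MD first appears at level 2.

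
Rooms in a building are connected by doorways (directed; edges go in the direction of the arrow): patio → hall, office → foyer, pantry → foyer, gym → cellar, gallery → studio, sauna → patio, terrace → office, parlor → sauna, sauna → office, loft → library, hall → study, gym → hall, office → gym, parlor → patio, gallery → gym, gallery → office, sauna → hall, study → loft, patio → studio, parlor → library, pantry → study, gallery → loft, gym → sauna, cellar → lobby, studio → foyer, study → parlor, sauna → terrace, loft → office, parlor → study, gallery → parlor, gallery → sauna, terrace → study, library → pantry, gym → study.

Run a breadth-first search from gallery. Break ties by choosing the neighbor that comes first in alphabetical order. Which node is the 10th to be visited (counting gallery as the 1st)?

Visit gallery; enqueue gym, loft, office, parlor, sauna, studio → queue [gym, loft, office, parlor, sauna, studio]
Visit gym; enqueue cellar, hall, study → queue [loft, office, parlor, sauna, studio, cellar, hall, study]
Visit loft; enqueue library → queue [office, parlor, sauna, studio, cellar, hall, study, library]
Visit office; enqueue foyer → queue [parlor, sauna, studio, cellar, hall, study, library, foyer]
Visit parlor; enqueue patio → queue [sauna, studio, cellar, hall, study, library, foyer, patio]
Visit sauna; enqueue terrace → queue [studio, cellar, hall, study, library, foyer, patio, terrace]
Visit studio → queue [cellar, hall, study, library, foyer, patio, terrace]
Visit cellar; enqueue lobby → queue [hall, study, library, foyer, patio, terrace, lobby]
Visit hall → queue [study, library, foyer, patio, terrace, lobby]
Visit study → queue [library, foyer, patio, terrace, lobby]
Visit library; enqueue pantry → queue [foyer, patio, terrace, lobby, pantry]
Visit foyer → queue [patio, terrace, lobby, pantry]
Visit patio → queue [terrace, lobby, pantry]
Visit terrace → queue [lobby, pantry]
Visit lobby → queue [pantry]
Visit pantry → queue []

Visit order: gallery, gym, loft, office, parlor, sauna, studio, cellar, hall, study, library, foyer, patio, terrace, lobby, pantry

study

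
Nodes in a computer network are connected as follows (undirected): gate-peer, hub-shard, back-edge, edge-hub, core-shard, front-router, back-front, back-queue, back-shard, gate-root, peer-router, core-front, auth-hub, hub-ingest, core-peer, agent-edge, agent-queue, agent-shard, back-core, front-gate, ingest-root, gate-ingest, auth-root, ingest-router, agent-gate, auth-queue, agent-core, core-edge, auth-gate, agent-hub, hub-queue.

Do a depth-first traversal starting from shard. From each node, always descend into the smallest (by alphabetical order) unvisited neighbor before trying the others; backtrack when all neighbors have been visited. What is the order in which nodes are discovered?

Visit shard
shard → agent
agent → core
core → back
back → edge
edge → hub
hub → auth
auth → gate
gate → front
front → router
router → ingest
ingest → root
router → peer
auth → queue

shard agent core back edge hub auth gate front router ingest root peer queue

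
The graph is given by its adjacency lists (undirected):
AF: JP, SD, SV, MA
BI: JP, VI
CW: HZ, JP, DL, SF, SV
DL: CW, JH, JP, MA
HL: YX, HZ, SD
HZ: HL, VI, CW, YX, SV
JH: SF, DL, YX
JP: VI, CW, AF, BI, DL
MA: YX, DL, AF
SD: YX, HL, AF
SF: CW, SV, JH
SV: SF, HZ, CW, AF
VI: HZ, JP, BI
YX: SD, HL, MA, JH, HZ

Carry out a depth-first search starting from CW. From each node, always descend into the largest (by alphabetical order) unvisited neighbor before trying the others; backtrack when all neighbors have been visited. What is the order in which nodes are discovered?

CW SV SF JH YX SD HL HZ VI JP DL MA AF BI

Visit CW
CW → SV
SV → SF
SF → JH
JH → YX
YX → SD
SD → HL
HL → HZ
HZ → VI
VI → JP
JP → DL
DL → MA
MA → AF
JP → BI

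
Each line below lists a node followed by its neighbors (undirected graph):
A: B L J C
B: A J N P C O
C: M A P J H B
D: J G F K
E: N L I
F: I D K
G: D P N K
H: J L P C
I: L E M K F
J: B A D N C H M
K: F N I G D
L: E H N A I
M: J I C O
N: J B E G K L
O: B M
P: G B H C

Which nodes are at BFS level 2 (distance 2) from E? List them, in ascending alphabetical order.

A, B, F, G, H, J, K, M

Level 0: E
Level 1: I, L, N
Level 2: A, B, F, G, H, J, K, M
Level 3: C, D, O, P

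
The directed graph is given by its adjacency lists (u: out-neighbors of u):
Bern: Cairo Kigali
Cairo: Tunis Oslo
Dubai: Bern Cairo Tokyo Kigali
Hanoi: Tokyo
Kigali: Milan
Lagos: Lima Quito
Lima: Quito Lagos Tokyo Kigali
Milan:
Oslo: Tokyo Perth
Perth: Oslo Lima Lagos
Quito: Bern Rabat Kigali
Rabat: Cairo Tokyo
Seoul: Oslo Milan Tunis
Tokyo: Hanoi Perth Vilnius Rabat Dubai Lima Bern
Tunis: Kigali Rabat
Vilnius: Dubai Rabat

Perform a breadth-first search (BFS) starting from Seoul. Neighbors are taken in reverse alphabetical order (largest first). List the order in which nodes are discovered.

Visit Seoul; enqueue Tunis, Oslo, Milan → queue [Tunis, Oslo, Milan]
Visit Tunis; enqueue Rabat, Kigali → queue [Oslo, Milan, Rabat, Kigali]
Visit Oslo; enqueue Tokyo, Perth → queue [Milan, Rabat, Kigali, Tokyo, Perth]
Visit Milan → queue [Rabat, Kigali, Tokyo, Perth]
Visit Rabat; enqueue Cairo → queue [Kigali, Tokyo, Perth, Cairo]
Visit Kigali → queue [Tokyo, Perth, Cairo]
Visit Tokyo; enqueue Vilnius, Lima, Hanoi, Dubai, Bern → queue [Perth, Cairo, Vilnius, Lima, Hanoi, Dubai, Bern]
Visit Perth; enqueue Lagos → queue [Cairo, Vilnius, Lima, Hanoi, Dubai, Bern, Lagos]
Visit Cairo → queue [Vilnius, Lima, Hanoi, Dubai, Bern, Lagos]
Visit Vilnius → queue [Lima, Hanoi, Dubai, Bern, Lagos]
Visit Lima; enqueue Quito → queue [Hanoi, Dubai, Bern, Lagos, Quito]
Visit Hanoi → queue [Dubai, Bern, Lagos, Quito]
Visit Dubai → queue [Bern, Lagos, Quito]
Visit Bern → queue [Lagos, Quito]
Visit Lagos → queue [Quito]
Visit Quito → queue []

Seoul Tunis Oslo Milan Rabat Kigali Tokyo Perth Cairo Vilnius Lima Hanoi Dubai Bern Lagos Quito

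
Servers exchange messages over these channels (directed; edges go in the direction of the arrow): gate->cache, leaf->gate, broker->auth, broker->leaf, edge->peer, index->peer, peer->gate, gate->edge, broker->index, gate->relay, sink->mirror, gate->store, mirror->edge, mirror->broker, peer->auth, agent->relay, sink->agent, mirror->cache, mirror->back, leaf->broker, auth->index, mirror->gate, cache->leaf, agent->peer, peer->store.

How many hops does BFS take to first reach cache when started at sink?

2

Level 0: sink
Level 1: agent, mirror
Level 2: back, broker, cache, edge, gate, peer, relay
Level 3: auth, index, leaf, store
cache first appears at level 2.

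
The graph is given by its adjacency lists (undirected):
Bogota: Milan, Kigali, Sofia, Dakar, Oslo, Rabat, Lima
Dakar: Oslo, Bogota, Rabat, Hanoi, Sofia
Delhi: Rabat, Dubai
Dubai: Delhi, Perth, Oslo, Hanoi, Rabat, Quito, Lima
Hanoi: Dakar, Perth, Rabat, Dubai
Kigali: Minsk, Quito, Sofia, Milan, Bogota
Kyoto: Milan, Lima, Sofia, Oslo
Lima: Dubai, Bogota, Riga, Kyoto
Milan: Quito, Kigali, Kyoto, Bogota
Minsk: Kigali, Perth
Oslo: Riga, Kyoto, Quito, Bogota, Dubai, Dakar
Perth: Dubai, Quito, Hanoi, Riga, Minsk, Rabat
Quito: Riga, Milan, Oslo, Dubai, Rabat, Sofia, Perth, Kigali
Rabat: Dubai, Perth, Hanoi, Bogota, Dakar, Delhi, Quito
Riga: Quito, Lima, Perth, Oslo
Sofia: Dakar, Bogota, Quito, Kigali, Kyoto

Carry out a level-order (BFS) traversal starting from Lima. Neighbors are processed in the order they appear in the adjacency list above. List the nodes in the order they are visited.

Lima → Dubai → Bogota → Riga → Kyoto → Delhi → Perth → Oslo → Hanoi → Rabat → Quito → Milan → Kigali → Sofia → Dakar → Minsk

Visit Lima; enqueue Dubai, Bogota, Riga, Kyoto → queue [Dubai, Bogota, Riga, Kyoto]
Visit Dubai; enqueue Delhi, Perth, Oslo, Hanoi, Rabat, Quito → queue [Bogota, Riga, Kyoto, Delhi, Perth, Oslo, Hanoi, Rabat, Quito]
Visit Bogota; enqueue Milan, Kigali, Sofia, Dakar → queue [Riga, Kyoto, Delhi, Perth, Oslo, Hanoi, Rabat, Quito, Milan, Kigali, Sofia, Dakar]
Visit Riga → queue [Kyoto, Delhi, Perth, Oslo, Hanoi, Rabat, Quito, Milan, Kigali, Sofia, Dakar]
Visit Kyoto → queue [Delhi, Perth, Oslo, Hanoi, Rabat, Quito, Milan, Kigali, Sofia, Dakar]
Visit Delhi → queue [Perth, Oslo, Hanoi, Rabat, Quito, Milan, Kigali, Sofia, Dakar]
Visit Perth; enqueue Minsk → queue [Oslo, Hanoi, Rabat, Quito, Milan, Kigali, Sofia, Dakar, Minsk]
Visit Oslo → queue [Hanoi, Rabat, Quito, Milan, Kigali, Sofia, Dakar, Minsk]
Visit Hanoi → queue [Rabat, Quito, Milan, Kigali, Sofia, Dakar, Minsk]
Visit Rabat → queue [Quito, Milan, Kigali, Sofia, Dakar, Minsk]
Visit Quito → queue [Milan, Kigali, Sofia, Dakar, Minsk]
Visit Milan → queue [Kigali, Sofia, Dakar, Minsk]
Visit Kigali → queue [Sofia, Dakar, Minsk]
Visit Sofia → queue [Dakar, Minsk]
Visit Dakar → queue [Minsk]
Visit Minsk → queue []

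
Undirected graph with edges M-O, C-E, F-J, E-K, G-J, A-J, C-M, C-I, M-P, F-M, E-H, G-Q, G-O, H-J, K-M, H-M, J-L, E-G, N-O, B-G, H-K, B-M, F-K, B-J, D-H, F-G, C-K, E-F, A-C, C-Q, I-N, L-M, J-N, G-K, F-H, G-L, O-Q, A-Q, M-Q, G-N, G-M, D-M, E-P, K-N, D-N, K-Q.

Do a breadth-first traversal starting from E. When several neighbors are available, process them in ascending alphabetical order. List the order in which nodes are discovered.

Visit E; enqueue C, F, G, H, K, P → queue [C, F, G, H, K, P]
Visit C; enqueue A, I, M, Q → queue [F, G, H, K, P, A, I, M, Q]
Visit F; enqueue J → queue [G, H, K, P, A, I, M, Q, J]
Visit G; enqueue B, L, N, O → queue [H, K, P, A, I, M, Q, J, B, L, N, O]
Visit H; enqueue D → queue [K, P, A, I, M, Q, J, B, L, N, O, D]
Visit K → queue [P, A, I, M, Q, J, B, L, N, O, D]
Visit P → queue [A, I, M, Q, J, B, L, N, O, D]
Visit A → queue [I, M, Q, J, B, L, N, O, D]
Visit I → queue [M, Q, J, B, L, N, O, D]
Visit M → queue [Q, J, B, L, N, O, D]
Visit Q → queue [J, B, L, N, O, D]
Visit J → queue [B, L, N, O, D]
Visit B → queue [L, N, O, D]
Visit L → queue [N, O, D]
Visit N → queue [O, D]
Visit O → queue [D]
Visit D → queue []

E C F G H K P A I M Q J B L N O D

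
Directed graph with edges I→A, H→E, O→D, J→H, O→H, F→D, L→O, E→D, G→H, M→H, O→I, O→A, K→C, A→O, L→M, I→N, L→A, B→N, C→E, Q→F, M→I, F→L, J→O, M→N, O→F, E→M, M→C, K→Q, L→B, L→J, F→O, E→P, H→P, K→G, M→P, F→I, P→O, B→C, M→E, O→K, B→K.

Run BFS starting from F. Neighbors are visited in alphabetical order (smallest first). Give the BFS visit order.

Visit F; enqueue D, I, L, O → queue [D, I, L, O]
Visit D → queue [I, L, O]
Visit I; enqueue A, N → queue [L, O, A, N]
Visit L; enqueue B, J, M → queue [O, A, N, B, J, M]
Visit O; enqueue H, K → queue [A, N, B, J, M, H, K]
Visit A → queue [N, B, J, M, H, K]
Visit N → queue [B, J, M, H, K]
Visit B; enqueue C → queue [J, M, H, K, C]
Visit J → queue [M, H, K, C]
Visit M; enqueue E, P → queue [H, K, C, E, P]
Visit H → queue [K, C, E, P]
Visit K; enqueue G, Q → queue [C, E, P, G, Q]
Visit C → queue [E, P, G, Q]
Visit E → queue [P, G, Q]
Visit P → queue [G, Q]
Visit G → queue [Q]
Visit Q → queue []

F -> D -> I -> L -> O -> A -> N -> B -> J -> M -> H -> K -> C -> E -> P -> G -> Q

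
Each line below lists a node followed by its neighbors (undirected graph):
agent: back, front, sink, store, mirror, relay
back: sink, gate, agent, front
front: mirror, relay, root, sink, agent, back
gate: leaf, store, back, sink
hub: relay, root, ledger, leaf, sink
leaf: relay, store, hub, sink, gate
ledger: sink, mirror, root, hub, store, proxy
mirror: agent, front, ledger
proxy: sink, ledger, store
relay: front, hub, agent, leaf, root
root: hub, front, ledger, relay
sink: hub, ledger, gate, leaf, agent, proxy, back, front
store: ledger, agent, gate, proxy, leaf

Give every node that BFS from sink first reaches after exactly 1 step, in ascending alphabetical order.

Level 0: sink
Level 1: agent, back, front, gate, hub, leaf, ledger, proxy
Level 2: mirror, relay, root, store

agent, back, front, gate, hub, leaf, ledger, proxy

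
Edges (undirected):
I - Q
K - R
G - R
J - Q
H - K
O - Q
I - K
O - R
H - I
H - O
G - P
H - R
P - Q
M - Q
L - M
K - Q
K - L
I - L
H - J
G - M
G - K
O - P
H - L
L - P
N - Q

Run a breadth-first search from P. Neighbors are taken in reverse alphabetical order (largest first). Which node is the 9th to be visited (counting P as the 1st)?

J

Visit P; enqueue Q, O, L, G → queue [Q, O, L, G]
Visit Q; enqueue N, M, K, J, I → queue [O, L, G, N, M, K, J, I]
Visit O; enqueue R, H → queue [L, G, N, M, K, J, I, R, H]
Visit L → queue [G, N, M, K, J, I, R, H]
Visit G → queue [N, M, K, J, I, R, H]
Visit N → queue [M, K, J, I, R, H]
Visit M → queue [K, J, I, R, H]
Visit K → queue [J, I, R, H]
Visit J → queue [I, R, H]
Visit I → queue [R, H]
Visit R → queue [H]
Visit H → queue []

Visit order: P, Q, O, L, G, N, M, K, J, I, R, H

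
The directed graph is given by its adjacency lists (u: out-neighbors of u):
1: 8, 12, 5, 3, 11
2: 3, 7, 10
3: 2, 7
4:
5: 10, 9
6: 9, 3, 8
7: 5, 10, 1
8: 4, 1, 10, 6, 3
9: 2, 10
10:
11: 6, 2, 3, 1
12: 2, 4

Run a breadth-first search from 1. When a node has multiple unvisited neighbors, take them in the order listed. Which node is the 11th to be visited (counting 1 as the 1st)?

Visit 1; enqueue 8, 12, 5, 3, 11 → queue [8, 12, 5, 3, 11]
Visit 8; enqueue 4, 10, 6 → queue [12, 5, 3, 11, 4, 10, 6]
Visit 12; enqueue 2 → queue [5, 3, 11, 4, 10, 6, 2]
Visit 5; enqueue 9 → queue [3, 11, 4, 10, 6, 2, 9]
Visit 3; enqueue 7 → queue [11, 4, 10, 6, 2, 9, 7]
Visit 11 → queue [4, 10, 6, 2, 9, 7]
Visit 4 → queue [10, 6, 2, 9, 7]
Visit 10 → queue [6, 2, 9, 7]
Visit 6 → queue [2, 9, 7]
Visit 2 → queue [9, 7]
Visit 9 → queue [7]
Visit 7 → queue []

Visit order: 1, 8, 12, 5, 3, 11, 4, 10, 6, 2, 9, 7

9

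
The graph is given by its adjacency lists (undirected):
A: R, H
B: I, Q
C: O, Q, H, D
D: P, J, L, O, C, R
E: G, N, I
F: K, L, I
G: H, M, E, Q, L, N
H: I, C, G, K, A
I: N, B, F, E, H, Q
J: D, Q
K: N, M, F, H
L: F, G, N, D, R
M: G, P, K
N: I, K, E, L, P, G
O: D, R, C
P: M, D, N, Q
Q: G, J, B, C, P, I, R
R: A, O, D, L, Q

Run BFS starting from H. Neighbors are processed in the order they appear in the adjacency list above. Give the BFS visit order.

H, I, C, G, K, A, N, B, F, E, Q, O, D, M, L, R, P, J

Visit H; enqueue I, C, G, K, A → queue [I, C, G, K, A]
Visit I; enqueue N, B, F, E, Q → queue [C, G, K, A, N, B, F, E, Q]
Visit C; enqueue O, D → queue [G, K, A, N, B, F, E, Q, O, D]
Visit G; enqueue M, L → queue [K, A, N, B, F, E, Q, O, D, M, L]
Visit K → queue [A, N, B, F, E, Q, O, D, M, L]
Visit A; enqueue R → queue [N, B, F, E, Q, O, D, M, L, R]
Visit N; enqueue P → queue [B, F, E, Q, O, D, M, L, R, P]
Visit B → queue [F, E, Q, O, D, M, L, R, P]
Visit F → queue [E, Q, O, D, M, L, R, P]
Visit E → queue [Q, O, D, M, L, R, P]
Visit Q; enqueue J → queue [O, D, M, L, R, P, J]
Visit O → queue [D, M, L, R, P, J]
Visit D → queue [M, L, R, P, J]
Visit M → queue [L, R, P, J]
Visit L → queue [R, P, J]
Visit R → queue [P, J]
Visit P → queue [J]
Visit J → queue []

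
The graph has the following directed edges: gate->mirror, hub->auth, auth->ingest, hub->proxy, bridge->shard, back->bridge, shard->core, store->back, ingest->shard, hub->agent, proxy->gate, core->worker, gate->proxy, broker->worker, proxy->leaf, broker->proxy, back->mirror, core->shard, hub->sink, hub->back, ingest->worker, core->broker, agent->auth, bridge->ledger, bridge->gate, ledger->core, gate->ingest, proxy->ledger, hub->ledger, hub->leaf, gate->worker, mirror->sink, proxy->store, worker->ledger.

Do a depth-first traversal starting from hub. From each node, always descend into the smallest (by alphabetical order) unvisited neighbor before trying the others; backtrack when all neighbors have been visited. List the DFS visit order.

hub agent auth ingest shard core broker proxy gate mirror sink worker ledger leaf store back bridge

Visit hub
hub → agent
agent → auth
auth → ingest
ingest → shard
shard → core
core → broker
broker → proxy
proxy → gate
gate → mirror
mirror → sink
gate → worker
worker → ledger
proxy → leaf
proxy → store
store → back
back → bridge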